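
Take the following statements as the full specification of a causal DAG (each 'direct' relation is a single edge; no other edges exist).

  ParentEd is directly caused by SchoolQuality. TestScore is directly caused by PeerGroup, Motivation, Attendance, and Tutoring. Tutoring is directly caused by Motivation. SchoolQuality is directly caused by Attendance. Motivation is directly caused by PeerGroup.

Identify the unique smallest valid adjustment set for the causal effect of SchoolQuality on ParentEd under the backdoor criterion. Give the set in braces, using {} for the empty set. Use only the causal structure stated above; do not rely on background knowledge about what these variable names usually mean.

Variables eligible for adjustment (non-descendants of SchoolQuality, excluding SchoolQuality and ParentEd): {Attendance, Motivation, PeerGroup, TestScore, Tutoring}.
Backdoor paths from SchoolQuality to ParentEd:
  (none)
With no backdoor paths the empty set already satisfies the criterion, and it is trivially minimal.

{}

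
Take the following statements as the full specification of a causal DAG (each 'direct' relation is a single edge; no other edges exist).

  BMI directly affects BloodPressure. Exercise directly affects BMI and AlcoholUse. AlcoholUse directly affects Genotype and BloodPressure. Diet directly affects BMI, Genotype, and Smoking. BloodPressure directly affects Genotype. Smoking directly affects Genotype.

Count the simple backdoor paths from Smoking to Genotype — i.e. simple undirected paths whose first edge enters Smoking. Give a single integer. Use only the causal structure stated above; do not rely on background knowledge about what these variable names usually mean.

A backdoor path from Smoking to Genotype is any simple undirected path whose first edge points into Smoking (i.e. leaves Smoking via a parent).
Parents of Smoking: {Diet}.
Enumerating:
  P1: Smoking <- Diet -> BMI <- Exercise -> AlcoholUse -> BloodPressure -> Genotype
  P2: Smoking <- Diet -> BMI <- Exercise -> AlcoholUse -> Genotype
  P3: Smoking <- Diet -> BMI -> BloodPressure <- AlcoholUse -> Genotype
  P4: Smoking <- Diet -> BMI -> BloodPressure -> Genotype
  P5: Smoking <- Diet -> Genotype
That exhausts the simple backdoor paths. Count: 5.

5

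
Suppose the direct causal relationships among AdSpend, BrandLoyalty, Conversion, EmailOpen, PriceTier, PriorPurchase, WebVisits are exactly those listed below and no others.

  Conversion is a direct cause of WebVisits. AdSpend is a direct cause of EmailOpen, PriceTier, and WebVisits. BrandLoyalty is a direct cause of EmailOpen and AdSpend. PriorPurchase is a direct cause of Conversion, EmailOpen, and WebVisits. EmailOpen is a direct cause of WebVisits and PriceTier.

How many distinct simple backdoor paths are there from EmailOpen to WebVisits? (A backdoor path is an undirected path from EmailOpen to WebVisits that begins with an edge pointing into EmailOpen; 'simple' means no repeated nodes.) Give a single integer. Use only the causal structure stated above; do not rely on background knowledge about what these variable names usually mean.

A backdoor path from EmailOpen to WebVisits is any simple undirected path whose first edge points into EmailOpen (i.e. leaves EmailOpen via a parent).
Parents of EmailOpen: {AdSpend, BrandLoyalty, PriorPurchase}.
Enumerating:
  P1: EmailOpen <- PriorPurchase -> Conversion -> WebVisits
  P2: EmailOpen <- PriorPurchase -> WebVisits
  P3: EmailOpen <- BrandLoyalty -> AdSpend -> WebVisits
  P4: EmailOpen <- AdSpend -> WebVisits
That exhausts the simple backdoor paths. Count: 4.

4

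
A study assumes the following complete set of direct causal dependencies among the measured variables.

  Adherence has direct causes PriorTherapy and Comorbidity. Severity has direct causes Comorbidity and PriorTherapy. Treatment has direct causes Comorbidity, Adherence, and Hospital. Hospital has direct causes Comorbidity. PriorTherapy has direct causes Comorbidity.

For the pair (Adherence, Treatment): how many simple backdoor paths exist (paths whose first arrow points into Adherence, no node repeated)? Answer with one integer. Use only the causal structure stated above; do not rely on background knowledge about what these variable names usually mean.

6

A backdoor path from Adherence to Treatment is any simple undirected path whose first edge points into Adherence (i.e. leaves Adherence via a parent).
Parents of Adherence: {Comorbidity, PriorTherapy}.
Enumerating:
  P1: Adherence <- Comorbidity -> Hospital -> Treatment
  P2: Adherence <- Comorbidity -> Treatment
  P3: Adherence <- PriorTherapy <- Comorbidity -> Hospital -> Treatment
  P4: Adherence <- PriorTherapy <- Comorbidity -> Treatment
  P5: Adherence <- PriorTherapy -> Severity <- Comorbidity -> Hospital -> Treatment
  P6: Adherence <- PriorTherapy -> Severity <- Comorbidity -> Treatment
That exhausts the simple backdoor paths. Count: 6.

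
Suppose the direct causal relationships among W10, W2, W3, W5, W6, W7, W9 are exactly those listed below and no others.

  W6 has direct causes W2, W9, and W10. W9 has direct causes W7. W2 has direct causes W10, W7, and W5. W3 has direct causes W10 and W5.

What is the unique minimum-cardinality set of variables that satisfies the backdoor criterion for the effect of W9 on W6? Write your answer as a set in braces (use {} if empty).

Variables eligible for adjustment (non-descendants of W9, excluding W9 and W6): {W10, W2, W3, W5, W7}.
Backdoor paths from W9 to W6:
  P1: W9 <- W7 -> W2 <- W10 -> W6
  P2: W9 <- W7 -> W2 <- W5 -> W3 <- W10 -> W6
  P3: W9 <- W7 -> W2 -> W6
The empty set is not sufficient: P3 (W9 <- W7 -> W2 -> W6) has no collider blocking it and no conditioned non-collider, so it is open.
Try {W7}:
  P1: blocked at fork node W7 ∈ conditioning set.
  P2: blocked at fork node W7 ∈ conditioning set.
  P3: blocked at fork node W7 ∈ conditioning set.
{W7} contains no descendant of W9 and blocks every backdoor path.
No other singleton works — e.g. {W10} leaves P3 open — so {W7} is the unique smallest valid adjustment set.

{W7}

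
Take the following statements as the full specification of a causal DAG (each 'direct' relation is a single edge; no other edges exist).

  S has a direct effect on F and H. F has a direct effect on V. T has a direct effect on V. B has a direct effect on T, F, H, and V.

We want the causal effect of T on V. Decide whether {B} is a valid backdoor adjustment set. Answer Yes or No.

Backdoor paths from T to V (paths whose first edge points into T):
  P1: T <- B -> F -> V
  P2: T <- B -> H <- S -> F -> V
  P3: T <- B -> V
Condition 1 (no descendant of T in the set): holds — descendants of T are {V}; none are in {B}.
Condition 2 (every backdoor path blocked by {B}):
  P1: blocked at fork node B ∈ conditioning set.
  P2: blocked at fork node B ∈ conditioning set.
  P3: blocked at fork node B ∈ conditioning set.
{B} satisfies the backdoor criterion.

Yes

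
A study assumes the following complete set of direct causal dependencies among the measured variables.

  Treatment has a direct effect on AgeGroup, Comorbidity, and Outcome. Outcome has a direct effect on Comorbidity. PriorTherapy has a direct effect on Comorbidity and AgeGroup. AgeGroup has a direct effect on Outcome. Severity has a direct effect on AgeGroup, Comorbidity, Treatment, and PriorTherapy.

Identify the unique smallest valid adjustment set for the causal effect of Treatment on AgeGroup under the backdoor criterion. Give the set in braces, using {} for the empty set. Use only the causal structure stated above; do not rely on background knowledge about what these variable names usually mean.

Variables eligible for adjustment (non-descendants of Treatment, excluding Treatment and AgeGroup): {PriorTherapy, Severity}.
Backdoor paths from Treatment to AgeGroup:
  P1: Treatment <- Severity -> PriorTherapy -> AgeGroup
  P2: Treatment <- Severity -> PriorTherapy -> Comorbidity <- Outcome <- AgeGroup
  P3: Treatment <- Severity -> AgeGroup
  P4: Treatment <- Severity -> Comorbidity <- PriorTherapy -> AgeGroup
  P5: Treatment <- Severity -> Comorbidity <- Outcome <- AgeGroup
The empty set is not sufficient: P1 (Treatment <- Severity -> PriorTherapy -> AgeGroup) has no collider blocking it and no conditioned non-collider, so it is open.
Try {Severity}:
  P1: blocked at fork node Severity ∈ conditioning set.
  P2: blocked at fork node Severity ∈ conditioning set.
  P3: blocked at fork node Severity ∈ conditioning set.
  P4: blocked at fork node Severity ∈ conditioning set.
  P5: blocked at fork node Severity ∈ conditioning set.
{Severity} contains no descendant of Treatment and blocks every backdoor path.
No other singleton works — e.g. {PriorTherapy} leaves P3 open — so {Severity} is the unique smallest valid adjustment set.

{Severity}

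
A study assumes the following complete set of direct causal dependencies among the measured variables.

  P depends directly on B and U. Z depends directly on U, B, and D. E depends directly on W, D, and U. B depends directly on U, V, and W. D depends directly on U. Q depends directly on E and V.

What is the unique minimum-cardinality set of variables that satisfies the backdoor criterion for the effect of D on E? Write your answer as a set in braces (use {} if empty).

Variables eligible for adjustment (non-descendants of D, excluding D and E): {B, P, U, V, W}.
Backdoor paths from D to E:
  P1: D <- U -> E
  P2: D <- U -> B <- W -> E
  P3: D <- U -> B <- V -> Q <- E
  P4: D <- U -> P <- B <- W -> E
  P5: D <- U -> P <- B <- V -> Q <- E
  P6: D <- U -> Z <- B <- W -> E
  P7: D <- U -> Z <- B <- V -> Q <- E
The empty set is not sufficient: P1 (D <- U -> E) has no collider blocking it and no conditioned non-collider, so it is open.
Try {U}:
  P1: blocked at fork node U ∈ conditioning set.
  P2: blocked at fork node U ∈ conditioning set.
  P3: blocked at fork node U ∈ conditioning set.
  P4: blocked at fork node U ∈ conditioning set.
  P5: blocked at fork node U ∈ conditioning set.
  P6: blocked at fork node U ∈ conditioning set.
  P7: blocked at fork node U ∈ conditioning set.
{U} contains no descendant of D and blocks every backdoor path.
No other singleton works — e.g. {W} leaves P1 open — so {U} is the unique smallest valid adjustment set.

{U}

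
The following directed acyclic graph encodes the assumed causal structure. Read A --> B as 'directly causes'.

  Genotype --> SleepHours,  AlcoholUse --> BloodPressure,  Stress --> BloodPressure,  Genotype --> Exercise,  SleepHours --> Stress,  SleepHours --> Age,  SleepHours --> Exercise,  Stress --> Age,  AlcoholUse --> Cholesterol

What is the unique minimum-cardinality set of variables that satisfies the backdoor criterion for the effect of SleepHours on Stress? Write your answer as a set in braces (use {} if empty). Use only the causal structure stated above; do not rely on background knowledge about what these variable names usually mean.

Variables eligible for adjustment (non-descendants of SleepHours, excluding SleepHours and Stress): {AlcoholUse, Cholesterol, Genotype}.
Backdoor paths from SleepHours to Stress:
  (none)
With no backdoor paths the empty set already satisfies the criterion, and it is trivially minimal.

{}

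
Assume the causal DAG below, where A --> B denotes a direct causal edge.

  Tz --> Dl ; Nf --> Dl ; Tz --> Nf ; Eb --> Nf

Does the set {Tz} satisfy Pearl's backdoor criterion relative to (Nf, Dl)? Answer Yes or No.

Backdoor paths from Nf to Dl (paths whose first edge points into Nf):
  P1: Nf <- Tz -> Dl
Condition 1 (no descendant of Nf in the set): holds — descendants of Nf are {Dl}; none are in {Tz}.
Condition 2 (every backdoor path blocked by {Tz}):
  P1: blocked at fork node Tz ∈ conditioning set.
{Tz} satisfies the backdoor criterion.

Yes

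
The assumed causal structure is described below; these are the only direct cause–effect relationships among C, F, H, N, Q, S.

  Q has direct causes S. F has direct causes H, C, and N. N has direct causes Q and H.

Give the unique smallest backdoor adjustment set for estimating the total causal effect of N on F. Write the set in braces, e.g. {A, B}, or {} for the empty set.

{H}

Variables eligible for adjustment (non-descendants of N, excluding N and F): {C, H, Q, S}.
Backdoor paths from N to F:
  P1: N <- H -> F
The empty set is not sufficient: P1 (N <- H -> F) has no collider blocking it and no conditioned non-collider, so it is open.
Try {H}:
  P1: blocked at fork node H ∈ conditioning set.
{H} contains no descendant of N and blocks every backdoor path.
No other singleton works — e.g. {C} leaves P1 open — so {H} is the unique smallest valid adjustment set.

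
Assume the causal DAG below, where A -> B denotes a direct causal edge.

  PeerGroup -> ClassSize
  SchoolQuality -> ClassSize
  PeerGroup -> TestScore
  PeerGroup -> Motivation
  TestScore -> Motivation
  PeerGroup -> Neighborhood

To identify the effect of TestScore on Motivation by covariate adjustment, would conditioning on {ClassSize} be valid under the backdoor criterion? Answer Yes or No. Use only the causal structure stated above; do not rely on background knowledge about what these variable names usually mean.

Backdoor paths from TestScore to Motivation (paths whose first edge points into TestScore):
  P1: TestScore <- PeerGroup -> Motivation
Condition 1 (no descendant of TestScore in the set): holds — descendants of TestScore are {Motivation}; none are in {ClassSize}.
Condition 2 (every backdoor path blocked by {ClassSize}):
  P1: open — no interior node is in the conditioning set.
{ClassSize} does not satisfy the backdoor criterion.

No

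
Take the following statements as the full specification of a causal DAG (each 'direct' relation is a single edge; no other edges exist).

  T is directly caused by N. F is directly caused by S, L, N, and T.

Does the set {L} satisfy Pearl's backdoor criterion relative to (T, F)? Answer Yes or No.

Backdoor paths from T to F (paths whose first edge points into T):
  P1: T <- N -> F
Condition 1 (no descendant of T in the set): holds — descendants of T are {F}; none are in {L}.
Condition 2 (every backdoor path blocked by {L}):
  P1: open — no interior node is in the conditioning set.
{L} does not satisfy the backdoor criterion.

No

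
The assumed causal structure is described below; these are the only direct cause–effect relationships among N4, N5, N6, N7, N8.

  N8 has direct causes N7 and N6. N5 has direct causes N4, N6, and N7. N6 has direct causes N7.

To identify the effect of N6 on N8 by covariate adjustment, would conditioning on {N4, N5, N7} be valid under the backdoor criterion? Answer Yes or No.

Backdoor paths from N6 to N8 (paths whose first edge points into N6):
  P1: N6 <- N7 -> N8
Condition 1 (no descendant of N6 in the set): FAILS — N5 is a descendant of N6.
Condition 2 (every backdoor path blocked by {N4, N5, N7}):
  P1: blocked at fork node N7 ∈ conditioning set.
{N4, N5, N7} does not satisfy the backdoor criterion.

No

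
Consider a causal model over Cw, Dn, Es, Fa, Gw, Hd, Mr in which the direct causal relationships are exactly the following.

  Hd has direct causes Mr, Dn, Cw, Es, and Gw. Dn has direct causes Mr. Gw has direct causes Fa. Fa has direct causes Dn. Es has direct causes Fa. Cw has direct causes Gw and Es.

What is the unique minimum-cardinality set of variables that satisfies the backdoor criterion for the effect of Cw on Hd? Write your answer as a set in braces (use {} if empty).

Variables eligible for adjustment (non-descendants of Cw, excluding Cw and Hd): {Dn, Es, Fa, Gw, Mr}.
Backdoor paths from Cw to Hd:
  P1: Cw <- Gw <- Fa <- Dn <- Mr -> Hd
  P2: Cw <- Gw <- Fa <- Dn -> Hd
  P3: Cw <- Gw <- Fa -> Es -> Hd
  P4: Cw <- Gw -> Hd
  P5: Cw <- Es <- Fa <- Dn <- Mr -> Hd
  P6: Cw <- Es <- Fa <- Dn -> Hd
  P7: Cw <- Es <- Fa -> Gw -> Hd
  P8: Cw <- Es -> Hd
The empty set is not sufficient: P1 (Cw <- Gw <- Fa <- Dn <- Mr -> Hd) has no collider blocking it and no conditioned non-collider, so it is open.
Try {Es, Gw}:
  P1: blocked at chain node Gw ∈ conditioning set.
  P2: blocked at chain node Gw ∈ conditioning set.
  P3: blocked at chain node Gw ∈ conditioning set.
  P4: blocked at fork node Gw ∈ conditioning set.
  P5: blocked at chain node Es ∈ conditioning set.
  P6: blocked at chain node Es ∈ conditioning set.
  P7: blocked at chain node Es ∈ conditioning set.
  P8: blocked at fork node Es ∈ conditioning set.
{Es, Gw} contains no descendant of Cw and blocks every backdoor path.
Every element of {Es, Gw} is needed (dropping Es leaves P5 open; dropping Gw leaves P1 open), so no proper subset is valid.
Among all size-2 subsets of the eligible variables, only {Es, Gw} blocks every backdoor path, so it is the unique smallest valid adjustment set.

{Es, Gw}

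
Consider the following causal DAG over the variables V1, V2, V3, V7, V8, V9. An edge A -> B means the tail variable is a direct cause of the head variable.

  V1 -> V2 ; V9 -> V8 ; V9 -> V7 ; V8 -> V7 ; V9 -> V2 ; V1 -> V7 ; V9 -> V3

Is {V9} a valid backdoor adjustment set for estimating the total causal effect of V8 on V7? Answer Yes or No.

Backdoor paths from V8 to V7 (paths whose first edge points into V8):
  P1: V8 <- V9 -> V2 <- V1 -> V7
  P2: V8 <- V9 -> V7
Condition 1 (no descendant of V8 in the set): holds — descendants of V8 are {V7}; none are in {V9}.
Condition 2 (every backdoor path blocked by {V9}):
  P1: blocked at fork node V9 ∈ conditioning set.
  P2: blocked at fork node V9 ∈ conditioning set.
{V9} satisfies the backdoor criterion.

Yes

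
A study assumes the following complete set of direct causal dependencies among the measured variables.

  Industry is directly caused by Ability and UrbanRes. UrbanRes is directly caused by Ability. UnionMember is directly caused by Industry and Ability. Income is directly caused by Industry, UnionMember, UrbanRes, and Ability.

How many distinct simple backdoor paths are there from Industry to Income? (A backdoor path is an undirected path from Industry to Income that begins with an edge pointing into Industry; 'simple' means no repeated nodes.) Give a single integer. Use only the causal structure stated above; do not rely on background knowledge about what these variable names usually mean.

A backdoor path from Industry to Income is any simple undirected path whose first edge points into Industry (i.e. leaves Industry via a parent).
Parents of Industry: {Ability, UrbanRes}.
Enumerating:
  P1: Industry <- Ability -> UrbanRes -> Income
  P2: Industry <- Ability -> UnionMember -> Income
  P3: Industry <- Ability -> Income
  P4: Industry <- UrbanRes <- Ability -> UnionMember -> Income
  P5: Industry <- UrbanRes <- Ability -> Income
  P6: Industry <- UrbanRes -> Income
That exhausts the simple backdoor paths. Count: 6.

6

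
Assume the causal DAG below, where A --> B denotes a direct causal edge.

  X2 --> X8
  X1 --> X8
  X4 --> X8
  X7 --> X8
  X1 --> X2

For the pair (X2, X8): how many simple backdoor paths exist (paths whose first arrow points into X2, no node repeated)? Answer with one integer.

1

A backdoor path from X2 to X8 is any simple undirected path whose first edge points into X2 (i.e. leaves X2 via a parent).
Parents of X2: {X1}.
Enumerating:
  P1: X2 <- X1 -> X8
That exhausts the simple backdoor paths. Count: 1.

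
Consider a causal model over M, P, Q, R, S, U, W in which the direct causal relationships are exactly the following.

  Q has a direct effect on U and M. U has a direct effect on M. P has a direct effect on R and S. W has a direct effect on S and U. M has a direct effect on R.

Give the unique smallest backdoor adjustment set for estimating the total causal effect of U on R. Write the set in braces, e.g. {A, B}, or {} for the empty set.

Variables eligible for adjustment (non-descendants of U, excluding U and R): {P, Q, S, W}.
Backdoor paths from U to R:
  P1: U <- W -> S <- P -> R
  P2: U <- Q -> M -> R
The empty set is not sufficient: P2 (U <- Q -> M -> R) has no collider blocking it and no conditioned non-collider, so it is open.
Try {Q}:
  P1: blocked at collider S (neither it nor any descendant is in the conditioning set).
  P2: blocked at fork node Q ∈ conditioning set.
{Q} contains no descendant of U and blocks every backdoor path.
No other singleton works — e.g. {W} leaves P2 open — so {Q} is the unique smallest valid adjustment set.

{Q}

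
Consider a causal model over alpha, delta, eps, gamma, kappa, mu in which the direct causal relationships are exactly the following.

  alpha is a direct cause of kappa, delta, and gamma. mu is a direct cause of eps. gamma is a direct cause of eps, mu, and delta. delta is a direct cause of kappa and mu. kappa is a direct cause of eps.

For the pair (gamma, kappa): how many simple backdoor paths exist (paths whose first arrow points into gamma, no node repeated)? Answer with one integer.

3

A backdoor path from gamma to kappa is any simple undirected path whose first edge points into gamma (i.e. leaves gamma via a parent).
Parents of gamma: {alpha}.
Enumerating:
  P1: gamma <- alpha -> delta -> kappa
  P2: gamma <- alpha -> delta -> mu -> eps <- kappa
  P3: gamma <- alpha -> kappa
That exhausts the simple backdoor paths. Count: 3.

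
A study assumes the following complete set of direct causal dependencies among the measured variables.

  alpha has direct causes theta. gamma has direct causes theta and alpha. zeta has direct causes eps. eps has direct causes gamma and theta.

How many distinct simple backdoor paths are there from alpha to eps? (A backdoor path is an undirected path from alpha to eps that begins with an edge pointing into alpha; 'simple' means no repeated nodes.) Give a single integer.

A backdoor path from alpha to eps is any simple undirected path whose first edge points into alpha (i.e. leaves alpha via a parent).
Parents of alpha: {theta}.
Enumerating:
  P1: alpha <- theta -> gamma -> eps
  P2: alpha <- theta -> eps
That exhausts the simple backdoor paths. Count: 2.

2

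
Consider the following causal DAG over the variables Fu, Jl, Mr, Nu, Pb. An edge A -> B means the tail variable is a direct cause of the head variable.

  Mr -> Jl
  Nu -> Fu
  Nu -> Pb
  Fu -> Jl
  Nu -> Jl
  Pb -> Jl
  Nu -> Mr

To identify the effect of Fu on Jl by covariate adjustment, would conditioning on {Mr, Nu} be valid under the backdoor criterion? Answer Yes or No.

Backdoor paths from Fu to Jl (paths whose first edge points into Fu):
  P1: Fu <- Nu -> Pb -> Jl
  P2: Fu <- Nu -> Mr -> Jl
  P3: Fu <- Nu -> Jl
Condition 1 (no descendant of Fu in the set): holds — descendants of Fu are {Jl}; none are in {Mr, Nu}.
Condition 2 (every backdoor path blocked by {Mr, Nu}):
  P1: blocked at fork node Nu ∈ conditioning set.
  P2: blocked at fork node Nu ∈ conditioning set.
  P3: blocked at fork node Nu ∈ conditioning set.
{Mr, Nu} satisfies the backdoor criterion.

Yes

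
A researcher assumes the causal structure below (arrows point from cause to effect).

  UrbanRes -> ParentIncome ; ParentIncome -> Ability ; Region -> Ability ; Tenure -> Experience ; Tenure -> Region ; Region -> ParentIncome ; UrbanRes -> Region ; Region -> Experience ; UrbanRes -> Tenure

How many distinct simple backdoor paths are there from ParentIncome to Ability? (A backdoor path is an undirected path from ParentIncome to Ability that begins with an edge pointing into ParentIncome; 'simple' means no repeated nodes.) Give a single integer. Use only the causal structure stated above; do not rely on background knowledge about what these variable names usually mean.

4

A backdoor path from ParentIncome to Ability is any simple undirected path whose first edge points into ParentIncome (i.e. leaves ParentIncome via a parent).
Parents of ParentIncome: {Region, UrbanRes}.
Enumerating:
  P1: ParentIncome <- UrbanRes -> Tenure -> Region -> Ability
  P2: ParentIncome <- UrbanRes -> Tenure -> Experience <- Region -> Ability
  P3: ParentIncome <- UrbanRes -> Region -> Ability
  P4: ParentIncome <- Region -> Ability
That exhausts the simple backdoor paths. Count: 4.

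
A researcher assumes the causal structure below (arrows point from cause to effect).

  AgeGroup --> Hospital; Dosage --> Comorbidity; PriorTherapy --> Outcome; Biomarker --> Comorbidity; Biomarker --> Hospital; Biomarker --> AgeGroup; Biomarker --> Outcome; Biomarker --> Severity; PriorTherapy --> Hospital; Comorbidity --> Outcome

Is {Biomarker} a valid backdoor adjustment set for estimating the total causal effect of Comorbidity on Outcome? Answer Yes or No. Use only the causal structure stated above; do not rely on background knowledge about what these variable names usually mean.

Yes

Backdoor paths from Comorbidity to Outcome (paths whose first edge points into Comorbidity):
  P1: Comorbidity <- Biomarker -> AgeGroup -> Hospital <- PriorTherapy -> Outcome
  P2: Comorbidity <- Biomarker -> Hospital <- PriorTherapy -> Outcome
  P3: Comorbidity <- Biomarker -> Outcome
Condition 1 (no descendant of Comorbidity in the set): holds — descendants of Comorbidity are {Outcome}; none are in {Biomarker}.
Condition 2 (every backdoor path blocked by {Biomarker}):
  P1: blocked at fork node Biomarker ∈ conditioning set.
  P2: blocked at fork node Biomarker ∈ conditioning set.
  P3: blocked at fork node Biomarker ∈ conditioning set.
{Biomarker} satisfies the backdoor criterion.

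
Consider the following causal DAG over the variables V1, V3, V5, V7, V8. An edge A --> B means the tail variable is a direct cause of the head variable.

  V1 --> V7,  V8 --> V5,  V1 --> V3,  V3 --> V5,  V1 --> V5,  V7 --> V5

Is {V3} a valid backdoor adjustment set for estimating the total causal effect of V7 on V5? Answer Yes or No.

No

Backdoor paths from V7 to V5 (paths whose first edge points into V7):
  P1: V7 <- V1 -> V3 -> V5
  P2: V7 <- V1 -> V5
Condition 1 (no descendant of V7 in the set): holds — descendants of V7 are {V5}; none are in {V3}.
Condition 2 (every backdoor path blocked by {V3}):
  P1: blocked at chain node V3 ∈ conditioning set.
  P2: open — no interior node is in the conditioning set.
{V3} does not satisfy the backdoor criterion.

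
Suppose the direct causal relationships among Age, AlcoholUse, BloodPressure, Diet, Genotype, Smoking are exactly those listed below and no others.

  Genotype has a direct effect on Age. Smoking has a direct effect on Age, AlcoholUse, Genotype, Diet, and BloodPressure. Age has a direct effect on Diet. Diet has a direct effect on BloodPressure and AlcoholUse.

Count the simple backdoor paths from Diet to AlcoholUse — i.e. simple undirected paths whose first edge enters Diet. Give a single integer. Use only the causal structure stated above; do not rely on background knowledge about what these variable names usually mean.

A backdoor path from Diet to AlcoholUse is any simple undirected path whose first edge points into Diet (i.e. leaves Diet via a parent).
Parents of Diet: {Age, Smoking}.
Enumerating:
  P1: Diet <- Smoking -> AlcoholUse
  P2: Diet <- Age <- Smoking -> AlcoholUse
  P3: Diet <- Age <- Genotype <- Smoking -> AlcoholUse
That exhausts the simple backdoor paths. Count: 3.

3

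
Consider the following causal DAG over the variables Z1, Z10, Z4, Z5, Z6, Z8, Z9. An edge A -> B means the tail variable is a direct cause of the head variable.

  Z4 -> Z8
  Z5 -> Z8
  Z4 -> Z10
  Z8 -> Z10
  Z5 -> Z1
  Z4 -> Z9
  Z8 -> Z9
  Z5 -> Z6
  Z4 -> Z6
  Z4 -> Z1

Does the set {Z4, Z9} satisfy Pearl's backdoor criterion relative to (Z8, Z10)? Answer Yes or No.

Backdoor paths from Z8 to Z10 (paths whose first edge points into Z8):
  P1: Z8 <- Z4 -> Z10
  P2: Z8 <- Z5 -> Z1 <- Z4 -> Z10
  P3: Z8 <- Z5 -> Z6 <- Z4 -> Z10
Condition 1 (no descendant of Z8 in the set): FAILS — Z9 is a descendant of Z8.
Condition 2 (every backdoor path blocked by {Z4, Z9}):
  P1: blocked at fork node Z4 ∈ conditioning set.
  P2: blocked at collider Z1 (neither it nor any descendant is in the conditioning set).
  P3: blocked at collider Z6 (neither it nor any descendant is in the conditioning set).
{Z4, Z9} does not satisfy the backdoor criterion.

No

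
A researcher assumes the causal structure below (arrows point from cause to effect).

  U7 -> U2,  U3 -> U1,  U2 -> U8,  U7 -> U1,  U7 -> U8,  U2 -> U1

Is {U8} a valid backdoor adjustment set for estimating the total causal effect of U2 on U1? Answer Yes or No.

No

Backdoor paths from U2 to U1 (paths whose first edge points into U2):
  P1: U2 <- U7 -> U1
Condition 1 (no descendant of U2 in the set): FAILS — U8 is a descendant of U2.
Condition 2 (every backdoor path blocked by {U8}):
  P1: open — no interior node is in the conditioning set.
{U8} does not satisfy the backdoor criterion.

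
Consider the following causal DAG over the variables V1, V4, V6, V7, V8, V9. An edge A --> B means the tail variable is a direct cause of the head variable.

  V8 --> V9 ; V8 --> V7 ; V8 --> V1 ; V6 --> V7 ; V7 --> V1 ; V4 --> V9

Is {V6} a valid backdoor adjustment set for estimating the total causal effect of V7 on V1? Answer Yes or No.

No

Backdoor paths from V7 to V1 (paths whose first edge points into V7):
  P1: V7 <- V8 -> V1
Condition 1 (no descendant of V7 in the set): holds — descendants of V7 are {V1}; none are in {V6}.
Condition 2 (every backdoor path blocked by {V6}):
  P1: open — no interior node is in the conditioning set.
{V6} does not satisfy the backdoor criterion.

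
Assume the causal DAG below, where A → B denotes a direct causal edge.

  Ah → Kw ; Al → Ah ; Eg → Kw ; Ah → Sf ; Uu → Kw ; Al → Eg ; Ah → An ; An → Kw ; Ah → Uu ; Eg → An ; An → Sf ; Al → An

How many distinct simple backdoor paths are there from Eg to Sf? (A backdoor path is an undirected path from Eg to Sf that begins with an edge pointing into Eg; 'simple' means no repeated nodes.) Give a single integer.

A backdoor path from Eg to Sf is any simple undirected path whose first edge points into Eg (i.e. leaves Eg via a parent).
Parents of Eg: {Al}.
Enumerating:
  P1: Eg <- Al -> Ah -> An -> Sf
  P2: Eg <- Al -> Ah -> Uu -> Kw <- An -> Sf
  P3: Eg <- Al -> Ah -> Kw <- An -> Sf
  P4: Eg <- Al -> Ah -> Sf
  P5: Eg <- Al -> An <- Ah -> Sf
  P6: Eg <- Al -> An -> Kw <- Ah -> Sf
  P7: Eg <- Al -> An -> Kw <- Uu <- Ah -> Sf
  P8: Eg <- Al -> An -> Sf
That exhausts the simple backdoor paths. Count: 8.

8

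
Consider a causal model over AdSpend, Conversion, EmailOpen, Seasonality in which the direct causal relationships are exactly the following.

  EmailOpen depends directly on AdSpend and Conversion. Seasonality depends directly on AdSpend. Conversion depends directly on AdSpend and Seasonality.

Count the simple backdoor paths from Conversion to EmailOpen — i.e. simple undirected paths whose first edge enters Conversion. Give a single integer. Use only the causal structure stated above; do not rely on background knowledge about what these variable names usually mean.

A backdoor path from Conversion to EmailOpen is any simple undirected path whose first edge points into Conversion (i.e. leaves Conversion via a parent).
Parents of Conversion: {AdSpend, Seasonality}.
Enumerating:
  P1: Conversion <- AdSpend -> EmailOpen
  P2: Conversion <- Seasonality <- AdSpend -> EmailOpen
That exhausts the simple backdoor paths. Count: 2.

2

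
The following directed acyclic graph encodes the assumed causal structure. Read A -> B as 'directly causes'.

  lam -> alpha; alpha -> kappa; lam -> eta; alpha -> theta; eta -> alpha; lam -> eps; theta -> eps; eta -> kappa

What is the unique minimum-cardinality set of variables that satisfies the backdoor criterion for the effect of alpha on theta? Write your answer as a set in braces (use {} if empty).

Variables eligible for adjustment (non-descendants of alpha, excluding alpha and theta): {eta, lam}.
Backdoor paths from alpha to theta:
  P1: alpha <- lam -> eps <- theta
  P2: alpha <- eta <- lam -> eps <- theta
Each backdoor path contains an unconditioned collider, so every path is already blocked with the empty conditioning set:
  P1: blocked at collider eps (neither it nor any descendant is in the conditioning set).
  P2: blocked at collider eps (neither it nor any descendant is in the conditioning set).
The empty set is therefore the unique smallest valid set.

{}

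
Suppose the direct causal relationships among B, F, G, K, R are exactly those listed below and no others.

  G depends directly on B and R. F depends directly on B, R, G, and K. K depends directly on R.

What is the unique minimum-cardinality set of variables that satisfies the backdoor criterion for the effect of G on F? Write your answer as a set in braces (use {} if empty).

Variables eligible for adjustment (non-descendants of G, excluding G and F): {B, K, R}.
Backdoor paths from G to F:
  P1: G <- B -> F
  P2: G <- R -> K -> F
  P3: G <- R -> F
The empty set is not sufficient: P1 (G <- B -> F) has no collider blocking it and no conditioned non-collider, so it is open.
Try {B, R}:
  P1: blocked at fork node B ∈ conditioning set.
  P2: blocked at fork node R ∈ conditioning set.
  P3: blocked at fork node R ∈ conditioning set.
{B, R} contains no descendant of G and blocks every backdoor path.
Every element of {B, R} is needed (dropping B leaves P1 open; dropping R leaves P2 open), so no proper subset is valid.
Among all size-2 subsets of the eligible variables, only {B, R} blocks every backdoor path, so it is the unique smallest valid adjustment set.

{B, R}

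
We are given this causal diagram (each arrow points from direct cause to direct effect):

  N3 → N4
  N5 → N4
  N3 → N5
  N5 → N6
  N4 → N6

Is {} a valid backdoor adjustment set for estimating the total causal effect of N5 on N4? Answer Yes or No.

No

Backdoor paths from N5 to N4 (paths whose first edge points into N5):
  P1: N5 <- N3 -> N4
Condition 1 (no descendant of N5 in the set): holds — descendants of N5 are {N4, N6}; none are in {}.
Condition 2 (every backdoor path blocked by {}):
  P1: open — no interior node is in the conditioning set.
{} does not satisfy the backdoor criterion.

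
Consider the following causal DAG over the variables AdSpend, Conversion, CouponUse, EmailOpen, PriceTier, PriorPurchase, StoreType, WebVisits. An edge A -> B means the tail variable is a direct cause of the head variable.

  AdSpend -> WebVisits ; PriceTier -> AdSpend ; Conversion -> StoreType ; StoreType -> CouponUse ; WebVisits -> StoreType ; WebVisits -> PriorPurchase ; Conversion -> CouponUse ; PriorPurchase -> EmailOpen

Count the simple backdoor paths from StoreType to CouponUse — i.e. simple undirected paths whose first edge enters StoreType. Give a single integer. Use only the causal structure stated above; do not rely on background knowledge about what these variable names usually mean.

1

A backdoor path from StoreType to CouponUse is any simple undirected path whose first edge points into StoreType (i.e. leaves StoreType via a parent).
Parents of StoreType: {Conversion, WebVisits}.
Enumerating:
  P1: StoreType <- Conversion -> CouponUse
That exhausts the simple backdoor paths. Count: 1.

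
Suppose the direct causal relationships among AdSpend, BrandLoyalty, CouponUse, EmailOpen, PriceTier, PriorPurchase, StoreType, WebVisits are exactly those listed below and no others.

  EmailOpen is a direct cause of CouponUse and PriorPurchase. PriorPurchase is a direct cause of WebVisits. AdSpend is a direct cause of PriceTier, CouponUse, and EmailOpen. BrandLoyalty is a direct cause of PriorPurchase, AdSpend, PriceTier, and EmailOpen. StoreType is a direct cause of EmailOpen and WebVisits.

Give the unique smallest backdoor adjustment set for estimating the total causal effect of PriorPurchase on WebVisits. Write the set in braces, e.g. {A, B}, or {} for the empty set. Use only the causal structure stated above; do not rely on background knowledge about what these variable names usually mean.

Variables eligible for adjustment (non-descendants of PriorPurchase, excluding PriorPurchase and WebVisits): {AdSpend, BrandLoyalty, CouponUse, EmailOpen, PriceTier, StoreType}.
Backdoor paths from PriorPurchase to WebVisits:
  P1: PriorPurchase <- BrandLoyalty -> AdSpend -> EmailOpen <- StoreType -> WebVisits
  P2: PriorPurchase <- BrandLoyalty -> AdSpend -> CouponUse <- EmailOpen <- StoreType -> WebVisits
  P3: PriorPurchase <- BrandLoyalty -> EmailOpen <- StoreType -> WebVisits
  P4: PriorPurchase <- BrandLoyalty -> PriceTier <- AdSpend -> EmailOpen <- StoreType -> WebVisits
  P5: PriorPurchase <- BrandLoyalty -> PriceTier <- AdSpend -> CouponUse <- EmailOpen <- StoreType -> WebVisits
  P6: PriorPurchase <- EmailOpen <- StoreType -> WebVisits
The empty set is not sufficient: P6 (PriorPurchase <- EmailOpen <- StoreType -> WebVisits) has no collider blocking it and no conditioned non-collider, so it is open.
Try {StoreType}:
  P1: blocked at collider EmailOpen (neither it nor any descendant is in the conditioning set).
  P2: blocked at collider CouponUse (neither it nor any descendant is in the conditioning set).
  P3: blocked at collider EmailOpen (neither it nor any descendant is in the conditioning set).
  P4: blocked at collider PriceTier (neither it nor any descendant is in the conditioning set).
  P5: blocked at collider PriceTier (neither it nor any descendant is in the conditioning set).
  P6: blocked at fork node StoreType ∈ conditioning set.
{StoreType} contains no descendant of PriorPurchase and blocks every backdoor path.
No other singleton works — e.g. {BrandLoyalty} leaves P6 open — so {StoreType} is the unique smallest valid adjustment set.

{StoreType}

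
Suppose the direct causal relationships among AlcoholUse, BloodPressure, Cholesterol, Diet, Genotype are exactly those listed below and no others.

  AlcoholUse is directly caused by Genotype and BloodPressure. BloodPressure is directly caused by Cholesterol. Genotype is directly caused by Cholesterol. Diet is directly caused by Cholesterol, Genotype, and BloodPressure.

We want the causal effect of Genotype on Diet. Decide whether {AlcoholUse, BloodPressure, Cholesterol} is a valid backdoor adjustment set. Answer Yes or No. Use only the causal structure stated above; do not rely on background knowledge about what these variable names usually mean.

No

Backdoor paths from Genotype to Diet (paths whose first edge points into Genotype):
  P1: Genotype <- Cholesterol -> BloodPressure -> Diet
  P2: Genotype <- Cholesterol -> Diet
Condition 1 (no descendant of Genotype in the set): FAILS — AlcoholUse is a descendant of Genotype.
Condition 2 (every backdoor path blocked by {AlcoholUse, BloodPressure, Cholesterol}):
  P1: blocked at fork node Cholesterol ∈ conditioning set.
  P2: blocked at fork node Cholesterol ∈ conditioning set.
{AlcoholUse, BloodPressure, Cholesterol} does not satisfy the backdoor criterion.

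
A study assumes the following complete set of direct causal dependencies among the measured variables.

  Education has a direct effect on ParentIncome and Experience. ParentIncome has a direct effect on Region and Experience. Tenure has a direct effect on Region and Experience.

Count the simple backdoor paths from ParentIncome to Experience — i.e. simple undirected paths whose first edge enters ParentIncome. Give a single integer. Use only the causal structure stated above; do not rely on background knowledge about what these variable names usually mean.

1

A backdoor path from ParentIncome to Experience is any simple undirected path whose first edge points into ParentIncome (i.e. leaves ParentIncome via a parent).
Parents of ParentIncome: {Education}.
Enumerating:
  P1: ParentIncome <- Education -> Experience
That exhausts the simple backdoor paths. Count: 1.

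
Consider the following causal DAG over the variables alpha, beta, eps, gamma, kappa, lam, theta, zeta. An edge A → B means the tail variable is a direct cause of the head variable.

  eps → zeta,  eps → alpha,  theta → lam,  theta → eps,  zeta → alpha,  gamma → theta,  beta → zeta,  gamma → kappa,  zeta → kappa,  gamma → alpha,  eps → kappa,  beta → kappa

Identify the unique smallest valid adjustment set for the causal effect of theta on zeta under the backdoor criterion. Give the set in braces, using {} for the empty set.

{}

Variables eligible for adjustment (non-descendants of theta, excluding theta and zeta): {beta, gamma}.
Backdoor paths from theta to zeta:
  P1: theta <- gamma -> kappa <- beta -> zeta
  P2: theta <- gamma -> kappa <- eps -> zeta
  P3: theta <- gamma -> kappa <- eps -> alpha <- zeta
  P4: theta <- gamma -> kappa <- zeta
  P5: theta <- gamma -> alpha <- eps -> zeta
  P6: theta <- gamma -> alpha <- eps -> kappa <- beta -> zeta
  P7: theta <- gamma -> alpha <- eps -> kappa <- zeta
  P8: theta <- gamma -> alpha <- zeta
Each backdoor path contains an unconditioned collider, so every path is already blocked with the empty conditioning set:
  P1: blocked at collider kappa (neither it nor any descendant is in the conditioning set).
  P2: blocked at collider kappa (neither it nor any descendant is in the conditioning set).
  P3: blocked at collider kappa (neither it nor any descendant is in the conditioning set).
  P4: blocked at collider kappa (neither it nor any descendant is in the conditioning set).
  P5: blocked at collider alpha (neither it nor any descendant is in the conditioning set).
  P6: blocked at collider alpha (neither it nor any descendant is in the conditioning set).
  P7: blocked at collider alpha (neither it nor any descendant is in the conditioning set).
  P8: blocked at collider alpha (neither it nor any descendant is in the conditioning set).
The empty set is therefore the unique smallest valid set.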